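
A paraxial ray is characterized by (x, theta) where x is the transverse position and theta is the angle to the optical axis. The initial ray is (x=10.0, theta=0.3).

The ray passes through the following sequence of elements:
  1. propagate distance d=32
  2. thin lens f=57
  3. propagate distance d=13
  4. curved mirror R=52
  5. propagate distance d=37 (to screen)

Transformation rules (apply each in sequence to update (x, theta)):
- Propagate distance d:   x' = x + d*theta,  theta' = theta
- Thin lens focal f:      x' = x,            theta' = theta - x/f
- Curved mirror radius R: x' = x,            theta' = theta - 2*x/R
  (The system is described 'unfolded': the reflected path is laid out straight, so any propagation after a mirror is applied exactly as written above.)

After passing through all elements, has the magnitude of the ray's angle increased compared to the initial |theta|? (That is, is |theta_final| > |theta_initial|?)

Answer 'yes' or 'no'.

Initial: x=10.0000 theta=0.3000
After 1 (propagate distance d=32): x=19.6000 theta=0.3000
After 2 (thin lens f=57): x=19.6000 theta=-5/114 (≈-0.0439)
After 3 (propagate distance d=13): x=10847/570 (≈19.0298) theta=-5/114 (≈-0.0439)
After 4 (curved mirror R=52): x=10847/570 (≈19.0298) theta=-11497/14820 (≈-0.7758)
After 5 (propagate distance d=37 (to screen)): x=-47789/4940 (≈-9.6739) theta=-11497/14820 (≈-0.7758)
|theta_initial|=0.3000 |theta_final|=11497/14820 (≈0.7758) -> increased

Answer: yes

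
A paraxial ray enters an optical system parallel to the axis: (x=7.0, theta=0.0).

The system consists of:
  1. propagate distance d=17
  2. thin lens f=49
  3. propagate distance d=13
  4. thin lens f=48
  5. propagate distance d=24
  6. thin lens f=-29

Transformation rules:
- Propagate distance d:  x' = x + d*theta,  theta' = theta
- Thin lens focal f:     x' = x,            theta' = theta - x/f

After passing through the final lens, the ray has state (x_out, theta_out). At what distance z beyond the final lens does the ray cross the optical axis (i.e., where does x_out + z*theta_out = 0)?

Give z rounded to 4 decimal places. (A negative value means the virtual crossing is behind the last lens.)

Answer: -3.0661

Derivation:
Initial: x=7.0000 theta=0.0000
After 1 (propagate distance d=17): x=7.0000 theta=0.0000
After 2 (thin lens f=49): x=7.0000 theta=-1/7 (≈-0.1429)
After 3 (propagate distance d=13): x=36/7 (≈5.1429) theta=-1/7 (≈-0.1429)
After 4 (thin lens f=48): x=36/7 (≈5.1429) theta=-0.2500
After 5 (propagate distance d=24): x=-6/7 (≈-0.8571) theta=-0.2500
After 6 (thin lens f=-29): x=-6/7 (≈-0.8571) theta=-227/812 (≈-0.2796)
z_focus = -x_out/theta_out = -(-6/7)/(-227/812) = -696/227 ≈ -3.0661
Rounded to 4 decimal places: z = -3.0661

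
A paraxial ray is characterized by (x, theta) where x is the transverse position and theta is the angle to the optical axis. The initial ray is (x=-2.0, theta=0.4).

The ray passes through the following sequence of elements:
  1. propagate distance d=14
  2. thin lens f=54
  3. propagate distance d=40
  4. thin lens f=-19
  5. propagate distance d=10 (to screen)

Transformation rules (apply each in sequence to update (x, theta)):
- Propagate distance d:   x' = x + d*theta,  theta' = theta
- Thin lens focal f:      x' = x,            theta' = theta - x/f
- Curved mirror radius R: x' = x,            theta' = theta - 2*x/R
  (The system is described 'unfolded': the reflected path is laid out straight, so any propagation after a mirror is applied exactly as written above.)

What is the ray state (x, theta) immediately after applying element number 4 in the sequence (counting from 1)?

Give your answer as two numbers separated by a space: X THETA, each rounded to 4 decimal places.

Initial: x=-2.0000 theta=0.4000
After 1 (propagate distance d=14): x=3.6000 theta=0.4000
After 2 (thin lens f=54): x=3.6000 theta=1/3 (≈0.3333)
After 3 (propagate distance d=40): x=254/15 (≈16.9333) theta=1/3 (≈0.3333)
After 4 (thin lens f=-19): x=254/15 (≈16.9333) theta=349/285 (≈1.2246)
Rounded to 4 decimal places: x = 16.9333, theta = 1.2246

Answer: 16.9333 1.2246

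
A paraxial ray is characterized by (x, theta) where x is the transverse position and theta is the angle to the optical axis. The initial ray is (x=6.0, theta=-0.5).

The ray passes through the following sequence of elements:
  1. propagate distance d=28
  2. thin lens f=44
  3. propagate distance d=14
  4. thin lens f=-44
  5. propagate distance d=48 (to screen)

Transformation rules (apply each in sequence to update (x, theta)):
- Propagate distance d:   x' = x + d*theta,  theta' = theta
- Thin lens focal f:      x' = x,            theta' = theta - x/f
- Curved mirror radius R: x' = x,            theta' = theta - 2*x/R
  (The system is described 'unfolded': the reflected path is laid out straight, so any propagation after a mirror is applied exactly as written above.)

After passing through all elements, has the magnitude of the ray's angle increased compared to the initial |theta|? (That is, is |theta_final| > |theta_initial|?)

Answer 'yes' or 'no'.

Initial: x=6.0000 theta=-0.5000
After 1 (propagate distance d=28): x=-8.0000 theta=-0.5000
After 2 (thin lens f=44): x=-8.0000 theta=-7/22 (≈-0.3182)
After 3 (propagate distance d=14): x=-137/11 (≈-12.4545) theta=-7/22 (≈-0.3182)
After 4 (thin lens f=-44): x=-137/11 (≈-12.4545) theta=-291/484 (≈-0.6012)
After 5 (propagate distance d=48 (to screen)): x=-4999/121 (≈-41.3140) theta=-291/484 (≈-0.6012)
|theta_initial|=0.5000 |theta_final|=291/484 (≈0.6012) -> increased

Answer: yes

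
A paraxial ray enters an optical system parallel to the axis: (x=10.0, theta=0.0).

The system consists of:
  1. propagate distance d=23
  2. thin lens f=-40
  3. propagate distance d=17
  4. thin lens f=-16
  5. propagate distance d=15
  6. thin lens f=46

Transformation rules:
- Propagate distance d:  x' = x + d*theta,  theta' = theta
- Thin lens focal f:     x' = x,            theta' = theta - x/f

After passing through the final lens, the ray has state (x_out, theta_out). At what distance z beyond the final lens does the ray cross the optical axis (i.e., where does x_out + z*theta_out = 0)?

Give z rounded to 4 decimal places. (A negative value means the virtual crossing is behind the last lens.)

Answer: -68.3360

Derivation:
Initial: x=10.0000 theta=0.0000
After 1 (propagate distance d=23): x=10.0000 theta=0.0000
After 2 (thin lens f=-40): x=10.0000 theta=0.2500
After 3 (propagate distance d=17): x=14.2500 theta=0.2500
After 4 (thin lens f=-16): x=14.2500 theta=73/64 (≈1.1406)
After 5 (propagate distance d=15): x=2007/64 (≈31.3594) theta=73/64 (≈1.1406)
After 6 (thin lens f=46): x=2007/64 (≈31.3594) theta=1351/2944 (≈0.4589)
z_focus = -x_out/theta_out = -(2007/64)/(1351/2944) = -92322/1351 ≈ -68.3360
Rounded to 4 decimal places: z = -68.3360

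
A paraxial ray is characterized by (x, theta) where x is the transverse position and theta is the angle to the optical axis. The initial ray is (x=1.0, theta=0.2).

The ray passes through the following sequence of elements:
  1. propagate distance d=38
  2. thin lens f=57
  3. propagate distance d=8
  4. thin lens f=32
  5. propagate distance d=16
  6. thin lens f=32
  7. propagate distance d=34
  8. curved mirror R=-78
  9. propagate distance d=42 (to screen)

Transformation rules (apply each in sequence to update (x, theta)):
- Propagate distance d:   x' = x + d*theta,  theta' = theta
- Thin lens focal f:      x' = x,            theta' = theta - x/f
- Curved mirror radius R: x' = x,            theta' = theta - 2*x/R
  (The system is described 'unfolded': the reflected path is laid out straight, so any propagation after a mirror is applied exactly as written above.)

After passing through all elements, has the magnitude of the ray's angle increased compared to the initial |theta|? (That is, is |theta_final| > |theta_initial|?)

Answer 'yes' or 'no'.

Initial: x=1.0000 theta=0.2000
After 1 (propagate distance d=38): x=8.6000 theta=0.2000
After 2 (thin lens f=57): x=8.6000 theta=14/285 (≈0.0491)
After 3 (propagate distance d=8): x=2563/285 (≈8.9930) theta=14/285 (≈0.0491)
After 4 (thin lens f=32): x=2563/285 (≈8.9930) theta=-141/608 (≈-0.2319)
After 5 (propagate distance d=16): x=3011/570 (≈5.2825) theta=-141/608 (≈-0.2319)
After 6 (thin lens f=32): x=3011/570 (≈5.2825) theta=-7241/18240 (≈-0.3970)
After 7 (propagate distance d=34): x=-74921/9120 (≈-8.2150) theta=-7241/18240 (≈-0.3970)
After 8 (curved mirror R=-78): x=-74921/9120 (≈-8.2150) theta=-432241/711360 (≈-0.6076)
After 9 (propagate distance d=42 (to screen)): x=-66661/1976 (≈-33.7353) theta=-432241/711360 (≈-0.6076)
|theta_initial|=0.2000 |theta_final|=432241/711360 (≈0.6076) -> increased

Answer: yes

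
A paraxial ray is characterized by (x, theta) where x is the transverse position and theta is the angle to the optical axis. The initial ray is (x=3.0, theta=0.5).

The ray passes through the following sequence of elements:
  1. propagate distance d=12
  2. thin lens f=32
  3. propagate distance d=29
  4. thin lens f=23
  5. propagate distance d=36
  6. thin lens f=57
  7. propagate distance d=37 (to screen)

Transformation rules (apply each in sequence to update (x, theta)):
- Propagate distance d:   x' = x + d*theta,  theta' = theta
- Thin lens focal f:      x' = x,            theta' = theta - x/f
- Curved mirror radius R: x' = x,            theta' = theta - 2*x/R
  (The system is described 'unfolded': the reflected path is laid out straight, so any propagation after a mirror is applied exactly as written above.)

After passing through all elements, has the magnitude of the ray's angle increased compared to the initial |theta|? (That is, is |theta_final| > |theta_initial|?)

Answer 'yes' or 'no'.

Initial: x=3.0000 theta=0.5000
After 1 (propagate distance d=12): x=9.0000 theta=0.5000
After 2 (thin lens f=32): x=9.0000 theta=7/32 (≈0.2188)
After 3 (propagate distance d=29): x=491/32 (≈15.3438) theta=7/32 (≈0.2188)
After 4 (thin lens f=23): x=491/32 (≈15.3438) theta=-165/368 (≈-0.4484)
After 5 (propagate distance d=36): x=-587/736 (≈-0.7976) theta=-165/368 (≈-0.4484)
After 6 (thin lens f=57): x=-587/736 (≈-0.7976) theta=-18223/41952 (≈-0.4344)
After 7 (propagate distance d=37 (to screen)): x=-15385/912 (≈-16.8695) theta=-18223/41952 (≈-0.4344)
|theta_initial|=0.5000 |theta_final|=18223/41952 (≈0.4344) -> not increased

Answer: no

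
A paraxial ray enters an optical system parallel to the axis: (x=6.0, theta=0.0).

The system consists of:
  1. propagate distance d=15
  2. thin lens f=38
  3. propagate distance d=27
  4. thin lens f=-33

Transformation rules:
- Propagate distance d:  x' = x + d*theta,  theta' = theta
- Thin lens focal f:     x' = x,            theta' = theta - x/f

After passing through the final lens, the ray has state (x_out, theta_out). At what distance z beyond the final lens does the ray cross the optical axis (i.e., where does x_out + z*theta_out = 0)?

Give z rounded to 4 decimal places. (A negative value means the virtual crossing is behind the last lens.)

Initial: x=6.0000 theta=0.0000
After 1 (propagate distance d=15): x=6.0000 theta=0.0000
After 2 (thin lens f=38): x=6.0000 theta=-3/19 (≈-0.1579)
After 3 (propagate distance d=27): x=33/19 (≈1.7368) theta=-3/19 (≈-0.1579)
After 4 (thin lens f=-33): x=33/19 (≈1.7368) theta=-2/19 (≈-0.1053)
z_focus = -x_out/theta_out = -(33/19)/(-2/19) = 16.5000
Rounded to 4 decimal places: z = 16.5000

Answer: 16.5000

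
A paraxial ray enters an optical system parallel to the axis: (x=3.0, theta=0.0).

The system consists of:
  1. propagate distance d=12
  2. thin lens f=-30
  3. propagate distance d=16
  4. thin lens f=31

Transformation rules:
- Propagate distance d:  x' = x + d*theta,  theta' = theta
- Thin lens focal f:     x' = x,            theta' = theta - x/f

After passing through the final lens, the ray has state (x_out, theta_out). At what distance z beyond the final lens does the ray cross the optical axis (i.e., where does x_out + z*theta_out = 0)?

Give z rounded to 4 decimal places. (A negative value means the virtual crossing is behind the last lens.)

Initial: x=3.0000 theta=0.0000
After 1 (propagate distance d=12): x=3.0000 theta=0.0000
After 2 (thin lens f=-30): x=3.0000 theta=0.1000
After 3 (propagate distance d=16): x=4.6000 theta=0.1000
After 4 (thin lens f=31): x=4.6000 theta=-3/62 (≈-0.0484)
z_focus = -x_out/theta_out = -(4.6000)/(-3/62) = 1426/15 ≈ 95.0667
Rounded to 4 decimal places: z = 95.0667

Answer: 95.0667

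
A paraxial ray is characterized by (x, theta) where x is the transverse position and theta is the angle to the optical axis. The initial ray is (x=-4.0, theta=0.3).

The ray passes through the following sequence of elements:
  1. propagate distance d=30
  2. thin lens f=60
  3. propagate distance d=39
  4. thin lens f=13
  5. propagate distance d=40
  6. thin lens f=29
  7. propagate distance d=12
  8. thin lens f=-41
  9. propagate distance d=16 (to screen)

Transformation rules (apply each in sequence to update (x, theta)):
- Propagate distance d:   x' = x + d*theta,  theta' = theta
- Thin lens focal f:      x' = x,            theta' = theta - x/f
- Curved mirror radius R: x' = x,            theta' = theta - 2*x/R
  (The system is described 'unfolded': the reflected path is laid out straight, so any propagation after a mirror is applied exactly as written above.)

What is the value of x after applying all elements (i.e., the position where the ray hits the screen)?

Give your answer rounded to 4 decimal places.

Initial: x=-4.0000 theta=0.3000
After 1 (propagate distance d=30): x=5.0000 theta=0.3000
After 2 (thin lens f=60): x=5.0000 theta=13/60 (≈0.2167)
After 3 (propagate distance d=39): x=13.4500 theta=13/60 (≈0.2167)
After 4 (thin lens f=13): x=13.4500 theta=-319/390 (≈-0.8179)
After 5 (propagate distance d=40): x=-15029/780 (≈-19.2679) theta=-319/390 (≈-0.8179)
After 6 (thin lens f=29): x=-15029/780 (≈-19.2679) theta=-3473/22620 (≈-0.1535)
After 7 (propagate distance d=12): x=-477517/22620 (≈-21.1104) theta=-3473/22620 (≈-0.1535)
After 8 (thin lens f=-41): x=-477517/22620 (≈-21.1104) theta=-61991/92742 (≈-0.6684)
After 9 (propagate distance d=16 (to screen)): x=-29496757/927420 (≈-31.8052) theta=-61991/92742 (≈-0.6684)
Rounded to 4 decimal places: x = -31.8052

Answer: -31.8052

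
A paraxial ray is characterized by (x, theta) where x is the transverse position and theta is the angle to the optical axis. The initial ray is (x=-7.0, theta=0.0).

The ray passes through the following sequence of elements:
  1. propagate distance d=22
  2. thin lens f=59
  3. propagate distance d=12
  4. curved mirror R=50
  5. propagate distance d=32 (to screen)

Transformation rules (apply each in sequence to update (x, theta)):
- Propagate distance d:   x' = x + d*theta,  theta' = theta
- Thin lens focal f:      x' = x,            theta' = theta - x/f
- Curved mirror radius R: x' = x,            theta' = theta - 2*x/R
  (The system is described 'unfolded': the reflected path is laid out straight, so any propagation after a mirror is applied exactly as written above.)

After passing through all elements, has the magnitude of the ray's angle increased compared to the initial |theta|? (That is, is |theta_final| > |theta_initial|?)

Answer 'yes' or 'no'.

Initial: x=-7.0000 theta=0.0000
After 1 (propagate distance d=22): x=-7.0000 theta=0.0000
After 2 (thin lens f=59): x=-7.0000 theta=7/59 (≈0.1186)
After 3 (propagate distance d=12): x=-329/59 (≈-5.5763) theta=7/59 (≈0.1186)
After 4 (curved mirror R=50): x=-329/59 (≈-5.5763) theta=504/1475 (≈0.3417)
After 5 (propagate distance d=32 (to screen)): x=7903/1475 (≈5.3580) theta=504/1475 (≈0.3417)
|theta_initial|=0.0000 |theta_final|=504/1475 (≈0.3417) -> increased

Answer: yes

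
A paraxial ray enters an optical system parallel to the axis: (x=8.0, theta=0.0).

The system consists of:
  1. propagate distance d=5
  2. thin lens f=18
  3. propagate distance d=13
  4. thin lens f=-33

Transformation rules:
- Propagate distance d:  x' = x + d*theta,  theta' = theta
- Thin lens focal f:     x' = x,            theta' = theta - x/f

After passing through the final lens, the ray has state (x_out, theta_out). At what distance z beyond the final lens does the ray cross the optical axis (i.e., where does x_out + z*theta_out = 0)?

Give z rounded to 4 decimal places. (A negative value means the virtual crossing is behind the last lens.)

Answer: 5.8929

Derivation:
Initial: x=8.0000 theta=0.0000
After 1 (propagate distance d=5): x=8.0000 theta=0.0000
After 2 (thin lens f=18): x=8.0000 theta=-4/9 (≈-0.4444)
After 3 (propagate distance d=13): x=20/9 (≈2.2222) theta=-4/9 (≈-0.4444)
After 4 (thin lens f=-33): x=20/9 (≈2.2222) theta=-112/297 (≈-0.3771)
z_focus = -x_out/theta_out = -(20/9)/(-112/297) = 165/28 ≈ 5.8929
Rounded to 4 decimal places: z = 5.8929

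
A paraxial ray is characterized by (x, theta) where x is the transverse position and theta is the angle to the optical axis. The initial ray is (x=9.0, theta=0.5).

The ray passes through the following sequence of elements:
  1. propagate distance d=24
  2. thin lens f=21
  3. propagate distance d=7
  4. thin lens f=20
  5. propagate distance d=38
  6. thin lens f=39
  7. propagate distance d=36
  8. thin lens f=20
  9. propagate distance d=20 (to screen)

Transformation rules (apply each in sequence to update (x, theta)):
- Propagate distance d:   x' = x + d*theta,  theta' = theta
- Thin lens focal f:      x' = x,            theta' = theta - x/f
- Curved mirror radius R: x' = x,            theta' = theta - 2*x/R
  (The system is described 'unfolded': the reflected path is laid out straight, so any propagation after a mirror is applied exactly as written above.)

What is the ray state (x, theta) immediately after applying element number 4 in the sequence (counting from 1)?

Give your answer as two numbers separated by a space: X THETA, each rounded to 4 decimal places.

Answer: 17.5000 -1.3750

Derivation:
Initial: x=9.0000 theta=0.5000
After 1 (propagate distance d=24): x=21.0000 theta=0.5000
After 2 (thin lens f=21): x=21.0000 theta=-0.5000
After 3 (propagate distance d=7): x=17.5000 theta=-0.5000
After 4 (thin lens f=20): x=17.5000 theta=-1.3750
Rounded to 4 decimal places: x = 17.5000, theta = -1.3750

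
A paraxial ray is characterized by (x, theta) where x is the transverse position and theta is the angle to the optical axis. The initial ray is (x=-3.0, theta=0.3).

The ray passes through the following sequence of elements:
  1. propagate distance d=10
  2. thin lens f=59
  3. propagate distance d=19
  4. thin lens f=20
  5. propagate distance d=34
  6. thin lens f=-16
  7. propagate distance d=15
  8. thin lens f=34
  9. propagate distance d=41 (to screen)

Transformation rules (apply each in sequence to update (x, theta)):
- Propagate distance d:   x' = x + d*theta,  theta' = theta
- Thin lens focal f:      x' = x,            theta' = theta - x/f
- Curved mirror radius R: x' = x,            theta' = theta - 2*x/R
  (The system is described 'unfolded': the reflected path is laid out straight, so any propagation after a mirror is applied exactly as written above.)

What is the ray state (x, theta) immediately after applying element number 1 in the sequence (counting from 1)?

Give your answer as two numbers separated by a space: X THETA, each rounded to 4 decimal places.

Answer: 0.0000 0.3000

Derivation:
Initial: x=-3.0000 theta=0.3000
After 1 (propagate distance d=10): x=0.0000 theta=0.3000
Rounded to 4 decimal places: x = 0.0000, theta = 0.3000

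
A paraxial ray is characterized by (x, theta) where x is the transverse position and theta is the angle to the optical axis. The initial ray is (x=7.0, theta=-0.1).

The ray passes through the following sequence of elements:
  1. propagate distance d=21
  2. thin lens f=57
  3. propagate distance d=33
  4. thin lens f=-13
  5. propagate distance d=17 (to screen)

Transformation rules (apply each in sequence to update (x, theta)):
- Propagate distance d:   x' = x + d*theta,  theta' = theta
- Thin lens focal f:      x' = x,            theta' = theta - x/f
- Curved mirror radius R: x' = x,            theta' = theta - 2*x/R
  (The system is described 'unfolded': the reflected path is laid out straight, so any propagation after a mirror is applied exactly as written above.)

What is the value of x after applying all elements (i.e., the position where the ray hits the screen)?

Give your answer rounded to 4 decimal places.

Answer: -6.0157

Derivation:
Initial: x=7.0000 theta=-0.1000
After 1 (propagate distance d=21): x=4.9000 theta=-0.1000
After 2 (thin lens f=57): x=4.9000 theta=-53/285 (≈-0.1860)
After 3 (propagate distance d=33): x=-47/38 (≈-1.2368) theta=-53/285 (≈-0.1860)
After 4 (thin lens f=-13): x=-47/38 (≈-1.2368) theta=-2083/7410 (≈-0.2811)
After 5 (propagate distance d=17 (to screen)): x=-22288/3705 (≈-6.0157) theta=-2083/7410 (≈-0.2811)
Rounded to 4 decimal places: x = -6.0157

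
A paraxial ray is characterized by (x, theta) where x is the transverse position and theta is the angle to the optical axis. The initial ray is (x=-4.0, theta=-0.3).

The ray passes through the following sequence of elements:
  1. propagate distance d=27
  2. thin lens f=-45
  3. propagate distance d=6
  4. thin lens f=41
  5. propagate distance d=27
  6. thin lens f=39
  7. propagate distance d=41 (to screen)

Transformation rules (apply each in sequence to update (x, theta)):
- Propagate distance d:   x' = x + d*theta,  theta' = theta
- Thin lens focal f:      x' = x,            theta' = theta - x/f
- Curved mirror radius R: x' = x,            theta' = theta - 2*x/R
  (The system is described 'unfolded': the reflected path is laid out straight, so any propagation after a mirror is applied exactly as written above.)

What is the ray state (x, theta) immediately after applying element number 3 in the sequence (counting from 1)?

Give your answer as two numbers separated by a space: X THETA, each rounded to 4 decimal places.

Initial: x=-4.0000 theta=-0.3000
After 1 (propagate distance d=27): x=-12.1000 theta=-0.3000
After 2 (thin lens f=-45): x=-12.1000 theta=-128/225 (≈-0.5689)
After 3 (propagate distance d=6): x=-2327/150 (≈-15.5133) theta=-128/225 (≈-0.5689)
Rounded to 4 decimal places: x = -15.5133, theta = -0.5689

Answer: -15.5133 -0.5689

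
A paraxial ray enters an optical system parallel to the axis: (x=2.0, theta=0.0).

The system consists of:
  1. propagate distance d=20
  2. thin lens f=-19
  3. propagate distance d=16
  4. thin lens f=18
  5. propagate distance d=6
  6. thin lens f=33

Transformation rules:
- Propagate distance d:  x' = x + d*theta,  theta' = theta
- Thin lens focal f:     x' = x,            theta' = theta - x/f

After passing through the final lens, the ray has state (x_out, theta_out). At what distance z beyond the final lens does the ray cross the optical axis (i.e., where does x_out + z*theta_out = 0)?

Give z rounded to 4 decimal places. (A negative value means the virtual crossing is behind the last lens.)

Answer: 16.0000

Derivation:
Initial: x=2.0000 theta=0.0000
After 1 (propagate distance d=20): x=2.0000 theta=0.0000
After 2 (thin lens f=-19): x=2.0000 theta=2/19 (≈0.1053)
After 3 (propagate distance d=16): x=70/19 (≈3.6842) theta=2/19 (≈0.1053)
After 4 (thin lens f=18): x=70/19 (≈3.6842) theta=-17/171 (≈-0.0994)
After 5 (propagate distance d=6): x=176/57 (≈3.0877) theta=-17/171 (≈-0.0994)
After 6 (thin lens f=33): x=176/57 (≈3.0877) theta=-11/57 (≈-0.1930)
z_focus = -x_out/theta_out = -(176/57)/(-11/57) = 16.0000
Rounded to 4 decimal places: z = 16.0000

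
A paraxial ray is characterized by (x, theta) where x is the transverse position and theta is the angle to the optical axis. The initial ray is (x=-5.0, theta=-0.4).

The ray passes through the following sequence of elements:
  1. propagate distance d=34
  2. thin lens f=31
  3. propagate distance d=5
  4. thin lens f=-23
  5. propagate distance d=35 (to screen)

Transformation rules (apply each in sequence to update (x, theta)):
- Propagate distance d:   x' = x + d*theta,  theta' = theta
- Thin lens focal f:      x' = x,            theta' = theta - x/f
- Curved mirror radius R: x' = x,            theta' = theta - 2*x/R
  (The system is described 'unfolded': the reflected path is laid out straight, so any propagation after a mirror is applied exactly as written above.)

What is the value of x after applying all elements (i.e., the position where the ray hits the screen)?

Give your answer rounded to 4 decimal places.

Answer: -37.3826

Derivation:
Initial: x=-5.0000 theta=-0.4000
After 1 (propagate distance d=34): x=-18.6000 theta=-0.4000
After 2 (thin lens f=31): x=-18.6000 theta=0.2000
After 3 (propagate distance d=5): x=-17.6000 theta=0.2000
After 4 (thin lens f=-23): x=-17.6000 theta=-13/23 (≈-0.5652)
After 5 (propagate distance d=35 (to screen)): x=-4299/115 (≈-37.3826) theta=-13/23 (≈-0.5652)
Rounded to 4 decimal places: x = -37.3826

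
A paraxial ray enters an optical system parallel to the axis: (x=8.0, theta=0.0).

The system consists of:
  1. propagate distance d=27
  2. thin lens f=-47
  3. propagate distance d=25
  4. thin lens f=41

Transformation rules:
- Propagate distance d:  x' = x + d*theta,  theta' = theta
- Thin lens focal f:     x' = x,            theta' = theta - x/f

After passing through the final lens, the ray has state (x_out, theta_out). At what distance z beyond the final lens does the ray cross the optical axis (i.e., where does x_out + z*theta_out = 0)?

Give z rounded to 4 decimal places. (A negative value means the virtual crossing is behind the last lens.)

Initial: x=8.0000 theta=0.0000
After 1 (propagate distance d=27): x=8.0000 theta=0.0000
After 2 (thin lens f=-47): x=8.0000 theta=8/47 (≈0.1702)
After 3 (propagate distance d=25): x=576/47 (≈12.2553) theta=8/47 (≈0.1702)
After 4 (thin lens f=41): x=576/47 (≈12.2553) theta=-248/1927 (≈-0.1287)
z_focus = -x_out/theta_out = -(576/47)/(-248/1927) = 2952/31 ≈ 95.2258
Rounded to 4 decimal places: z = 95.2258

Answer: 95.2258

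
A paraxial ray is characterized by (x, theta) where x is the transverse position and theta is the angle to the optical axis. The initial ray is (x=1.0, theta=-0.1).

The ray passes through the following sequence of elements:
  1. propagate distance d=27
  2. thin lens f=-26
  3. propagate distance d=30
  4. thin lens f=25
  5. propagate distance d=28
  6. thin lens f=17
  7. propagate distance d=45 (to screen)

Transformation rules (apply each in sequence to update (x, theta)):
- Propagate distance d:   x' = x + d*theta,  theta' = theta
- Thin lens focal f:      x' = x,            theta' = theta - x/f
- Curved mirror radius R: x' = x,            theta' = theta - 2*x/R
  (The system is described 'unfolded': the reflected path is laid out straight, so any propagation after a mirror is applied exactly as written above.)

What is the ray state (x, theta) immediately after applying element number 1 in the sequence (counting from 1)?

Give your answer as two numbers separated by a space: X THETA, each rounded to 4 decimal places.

Initial: x=1.0000 theta=-0.1000
After 1 (propagate distance d=27): x=-1.7000 theta=-0.1000
Rounded to 4 decimal places: x = -1.7000, theta = -0.1000

Answer: -1.7000 -0.1000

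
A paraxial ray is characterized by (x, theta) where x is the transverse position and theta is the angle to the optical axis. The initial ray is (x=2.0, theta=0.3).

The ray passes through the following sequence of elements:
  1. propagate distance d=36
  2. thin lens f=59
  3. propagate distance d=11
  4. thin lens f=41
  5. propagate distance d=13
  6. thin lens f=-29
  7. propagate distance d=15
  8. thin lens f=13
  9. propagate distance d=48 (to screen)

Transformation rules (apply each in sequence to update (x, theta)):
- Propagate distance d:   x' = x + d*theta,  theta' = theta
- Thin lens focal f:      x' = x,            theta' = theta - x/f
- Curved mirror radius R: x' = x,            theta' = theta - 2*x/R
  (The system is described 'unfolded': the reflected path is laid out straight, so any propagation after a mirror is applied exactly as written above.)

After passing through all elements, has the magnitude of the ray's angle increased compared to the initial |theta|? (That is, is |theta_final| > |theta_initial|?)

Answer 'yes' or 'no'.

Answer: yes

Derivation:
Initial: x=2.0000 theta=0.3000
After 1 (propagate distance d=36): x=12.8000 theta=0.3000
After 2 (thin lens f=59): x=12.8000 theta=49/590 (≈0.0831)
After 3 (propagate distance d=11): x=8091/590 (≈13.7136) theta=49/590 (≈0.0831)
After 4 (thin lens f=41): x=8091/590 (≈13.7136) theta=-3041/12095 (≈-0.2514)
After 5 (propagate distance d=13): x=50533/4838 (≈10.4450) theta=-3041/12095 (≈-0.2514)
After 6 (thin lens f=-29): x=50533/4838 (≈10.4450) theta=1293/11890 (≈0.1087)
After 7 (propagate distance d=15): x=847159/70151 (≈12.0762) theta=1293/11890 (≈0.1087)
After 8 (thin lens f=13): x=847159/70151 (≈12.0762) theta=-7479859/9119630 (≈-0.8202)
After 9 (propagate distance d=48 (to screen)): x=-124451281/4559815 (≈-27.2931) theta=-7479859/9119630 (≈-0.8202)
|theta_initial|=0.3000 |theta_final|=7479859/9119630 (≈0.8202) -> increased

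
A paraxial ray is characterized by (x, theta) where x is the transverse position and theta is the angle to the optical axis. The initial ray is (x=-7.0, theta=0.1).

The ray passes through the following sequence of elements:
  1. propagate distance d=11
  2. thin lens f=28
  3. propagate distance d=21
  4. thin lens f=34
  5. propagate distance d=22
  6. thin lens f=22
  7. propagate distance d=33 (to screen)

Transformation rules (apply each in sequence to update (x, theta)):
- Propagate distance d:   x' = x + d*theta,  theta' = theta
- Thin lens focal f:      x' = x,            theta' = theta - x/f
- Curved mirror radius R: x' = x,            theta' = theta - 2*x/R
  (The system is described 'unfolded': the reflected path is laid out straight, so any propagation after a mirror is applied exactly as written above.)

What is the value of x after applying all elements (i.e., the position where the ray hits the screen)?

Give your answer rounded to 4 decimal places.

Answer: 6.1188

Derivation:
Initial: x=-7.0000 theta=0.1000
After 1 (propagate distance d=11): x=-5.9000 theta=0.1000
After 2 (thin lens f=28): x=-5.9000 theta=87/280 (≈0.3107)
After 3 (propagate distance d=21): x=0.6250 theta=87/280 (≈0.3107)
After 4 (thin lens f=34): x=0.6250 theta=2783/9520 (≈0.2923)
After 5 (propagate distance d=22): x=8397/1190 (≈7.0563) theta=2783/9520 (≈0.2923)
After 6 (thin lens f=22): x=8397/1190 (≈7.0563) theta=-5/176 (≈-0.0284)
After 7 (propagate distance d=33 (to screen)): x=58251/9520 (≈6.1188) theta=-5/176 (≈-0.0284)
Rounded to 4 decimal places: x = 6.1188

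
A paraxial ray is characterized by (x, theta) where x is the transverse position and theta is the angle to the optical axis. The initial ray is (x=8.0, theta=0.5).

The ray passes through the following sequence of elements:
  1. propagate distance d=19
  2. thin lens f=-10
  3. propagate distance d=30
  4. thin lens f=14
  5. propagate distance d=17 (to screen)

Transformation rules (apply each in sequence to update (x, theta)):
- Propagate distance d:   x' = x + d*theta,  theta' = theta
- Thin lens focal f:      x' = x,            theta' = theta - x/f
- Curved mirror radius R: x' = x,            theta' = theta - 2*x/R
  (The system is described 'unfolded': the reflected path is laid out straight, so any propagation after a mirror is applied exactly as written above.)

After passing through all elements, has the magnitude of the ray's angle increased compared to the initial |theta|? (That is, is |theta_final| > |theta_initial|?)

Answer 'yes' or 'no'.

Initial: x=8.0000 theta=0.5000
After 1 (propagate distance d=19): x=17.5000 theta=0.5000
After 2 (thin lens f=-10): x=17.5000 theta=2.2500
After 3 (propagate distance d=30): x=85.0000 theta=2.2500
After 4 (thin lens f=14): x=85.0000 theta=-107/28 (≈-3.8214)
After 5 (propagate distance d=17 (to screen)): x=561/28 (≈20.0357) theta=-107/28 (≈-3.8214)
|theta_initial|=0.5000 |theta_final|=107/28 (≈3.8214) -> increased

Answer: yes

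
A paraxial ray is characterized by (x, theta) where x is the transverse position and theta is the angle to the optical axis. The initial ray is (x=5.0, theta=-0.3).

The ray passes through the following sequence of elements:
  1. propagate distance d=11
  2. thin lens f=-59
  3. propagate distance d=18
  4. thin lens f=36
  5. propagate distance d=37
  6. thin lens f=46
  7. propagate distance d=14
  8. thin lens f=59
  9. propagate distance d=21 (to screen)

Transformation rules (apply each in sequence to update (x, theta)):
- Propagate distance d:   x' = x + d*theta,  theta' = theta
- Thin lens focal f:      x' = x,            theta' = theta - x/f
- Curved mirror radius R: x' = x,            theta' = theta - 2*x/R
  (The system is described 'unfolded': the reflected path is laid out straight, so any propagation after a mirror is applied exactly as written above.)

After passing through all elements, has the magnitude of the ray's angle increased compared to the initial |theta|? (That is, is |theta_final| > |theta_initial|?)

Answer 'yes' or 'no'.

Initial: x=5.0000 theta=-0.3000
After 1 (propagate distance d=11): x=1.7000 theta=-0.3000
After 2 (thin lens f=-59): x=1.7000 theta=-16/59 (≈-0.2712)
After 3 (propagate distance d=18): x=-1877/590 (≈-3.1814) theta=-16/59 (≈-0.2712)
After 4 (thin lens f=36): x=-1877/590 (≈-3.1814) theta=-3883/21240 (≈-0.1828)
After 5 (propagate distance d=37): x=-211243/21240 (≈-9.9455) theta=-3883/21240 (≈-0.1828)
After 6 (thin lens f=46): x=-211243/21240 (≈-9.9455) theta=725/21712 (≈0.0334)
After 7 (propagate distance d=14): x=-2315107/244260 (≈-9.4780) theta=725/21712 (≈0.0334)
After 8 (thin lens f=59): x=-2315107/244260 (≈-9.4780) theta=11185303/57645360 (≈0.1940)
After 9 (propagate distance d=21 (to screen)): x=-13542343/2506320 (≈-5.4033) theta=11185303/57645360 (≈0.1940)
|theta_initial|=0.3000 |theta_final|=11185303/57645360 (≈0.1940) -> not increased

Answer: no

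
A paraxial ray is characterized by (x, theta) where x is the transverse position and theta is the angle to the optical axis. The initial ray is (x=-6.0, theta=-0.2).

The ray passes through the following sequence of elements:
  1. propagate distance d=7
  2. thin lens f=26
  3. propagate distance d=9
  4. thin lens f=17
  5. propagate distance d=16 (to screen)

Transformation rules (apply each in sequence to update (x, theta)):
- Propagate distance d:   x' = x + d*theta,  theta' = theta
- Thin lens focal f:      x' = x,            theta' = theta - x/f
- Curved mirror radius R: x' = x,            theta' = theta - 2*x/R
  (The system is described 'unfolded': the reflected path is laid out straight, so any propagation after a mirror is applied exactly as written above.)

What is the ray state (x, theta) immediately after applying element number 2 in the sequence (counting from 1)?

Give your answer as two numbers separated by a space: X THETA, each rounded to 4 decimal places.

Initial: x=-6.0000 theta=-0.2000
After 1 (propagate distance d=7): x=-7.4000 theta=-0.2000
After 2 (thin lens f=26): x=-7.4000 theta=11/130 (≈0.0846)
Rounded to 4 decimal places: x = -7.4000, theta = 0.0846

Answer: -7.4000 0.0846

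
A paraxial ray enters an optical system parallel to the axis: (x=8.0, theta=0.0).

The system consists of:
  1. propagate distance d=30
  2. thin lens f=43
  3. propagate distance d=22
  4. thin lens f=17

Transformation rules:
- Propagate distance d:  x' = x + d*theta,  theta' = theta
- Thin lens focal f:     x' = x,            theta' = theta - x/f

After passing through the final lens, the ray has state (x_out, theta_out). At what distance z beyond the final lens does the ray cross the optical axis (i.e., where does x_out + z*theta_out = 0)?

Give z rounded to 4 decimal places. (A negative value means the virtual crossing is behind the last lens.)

Initial: x=8.0000 theta=0.0000
After 1 (propagate distance d=30): x=8.0000 theta=0.0000
After 2 (thin lens f=43): x=8.0000 theta=-8/43 (≈-0.1860)
After 3 (propagate distance d=22): x=168/43 (≈3.9070) theta=-8/43 (≈-0.1860)
After 4 (thin lens f=17): x=168/43 (≈3.9070) theta=-304/731 (≈-0.4159)
z_focus = -x_out/theta_out = -(168/43)/(-304/731) = 357/38 ≈ 9.3947
Rounded to 4 decimal places: z = 9.3947

Answer: 9.3947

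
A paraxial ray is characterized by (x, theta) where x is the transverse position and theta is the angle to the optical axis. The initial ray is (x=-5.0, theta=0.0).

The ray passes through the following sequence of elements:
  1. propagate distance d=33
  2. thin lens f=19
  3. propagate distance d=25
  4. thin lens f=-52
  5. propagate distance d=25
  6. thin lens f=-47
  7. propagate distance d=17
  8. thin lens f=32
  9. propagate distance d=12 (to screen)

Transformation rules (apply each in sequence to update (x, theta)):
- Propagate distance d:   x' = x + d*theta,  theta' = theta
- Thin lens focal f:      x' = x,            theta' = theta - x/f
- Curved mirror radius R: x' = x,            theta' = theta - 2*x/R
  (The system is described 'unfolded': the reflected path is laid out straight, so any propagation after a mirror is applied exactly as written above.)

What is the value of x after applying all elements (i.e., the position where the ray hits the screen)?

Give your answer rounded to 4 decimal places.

Initial: x=-5.0000 theta=0.0000
After 1 (propagate distance d=33): x=-5.0000 theta=0.0000
After 2 (thin lens f=19): x=-5.0000 theta=5/19 (≈0.2632)
After 3 (propagate distance d=25): x=30/19 (≈1.5789) theta=5/19 (≈0.2632)
After 4 (thin lens f=-52): x=30/19 (≈1.5789) theta=145/494 (≈0.2935)
After 5 (propagate distance d=25): x=4405/494 (≈8.9170) theta=145/494 (≈0.2935)
After 6 (thin lens f=-47): x=4405/494 (≈8.9170) theta=5610/11609 (≈0.4832)
After 7 (propagate distance d=17): x=397775/23218 (≈17.1322) theta=5610/11609 (≈0.4832)
After 8 (thin lens f=32): x=397775/23218 (≈17.1322) theta=-38735/742976 (≈-0.0521)
After 9 (propagate distance d=12 (to screen)): x=3065995/185744 (≈16.5066) theta=-38735/742976 (≈-0.0521)
Rounded to 4 decimal places: x = 16.5066

Answer: 16.5066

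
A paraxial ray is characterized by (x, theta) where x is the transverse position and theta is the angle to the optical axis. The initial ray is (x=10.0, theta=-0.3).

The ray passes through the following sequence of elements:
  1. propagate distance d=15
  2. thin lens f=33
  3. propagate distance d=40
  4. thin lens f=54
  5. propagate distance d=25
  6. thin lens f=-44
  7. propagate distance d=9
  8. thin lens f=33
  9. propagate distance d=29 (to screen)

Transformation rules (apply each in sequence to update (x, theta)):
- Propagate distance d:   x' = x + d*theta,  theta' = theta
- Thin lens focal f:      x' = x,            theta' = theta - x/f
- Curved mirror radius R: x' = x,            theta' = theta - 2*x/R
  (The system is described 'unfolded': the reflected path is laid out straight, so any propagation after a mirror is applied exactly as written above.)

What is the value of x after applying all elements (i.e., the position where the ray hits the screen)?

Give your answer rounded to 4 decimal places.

Initial: x=10.0000 theta=-0.3000
After 1 (propagate distance d=15): x=5.5000 theta=-0.3000
After 2 (thin lens f=33): x=5.5000 theta=-7/15 (≈-0.4667)
After 3 (propagate distance d=40): x=-79/6 (≈-13.1667) theta=-7/15 (≈-0.4667)
After 4 (thin lens f=54): x=-79/6 (≈-13.1667) theta=-361/1620 (≈-0.2228)
After 5 (propagate distance d=25): x=-6071/324 (≈-18.7377) theta=-361/1620 (≈-0.2228)
After 6 (thin lens f=-44): x=-6071/324 (≈-18.7377) theta=-15413/23760 (≈-0.6487)
After 7 (propagate distance d=9): x=-1751771/71280 (≈-24.5759) theta=-15413/23760 (≈-0.6487)
After 8 (thin lens f=33): x=-1751771/71280 (≈-24.5759) theta=56471/588060 (≈0.0960)
After 9 (propagate distance d=29 (to screen)): x=-51257807/2352240 (≈-21.7911) theta=56471/588060 (≈0.0960)
Rounded to 4 decimal places: x = -21.7911

Answer: -21.7911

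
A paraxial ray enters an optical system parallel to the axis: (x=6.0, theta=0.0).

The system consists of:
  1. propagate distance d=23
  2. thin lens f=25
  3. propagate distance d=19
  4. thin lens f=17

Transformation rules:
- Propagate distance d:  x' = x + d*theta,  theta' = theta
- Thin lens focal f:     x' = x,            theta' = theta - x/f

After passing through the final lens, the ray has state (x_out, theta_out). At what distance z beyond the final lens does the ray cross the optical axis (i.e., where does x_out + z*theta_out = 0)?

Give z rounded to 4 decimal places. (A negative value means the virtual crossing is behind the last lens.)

Answer: 4.4348

Derivation:
Initial: x=6.0000 theta=0.0000
After 1 (propagate distance d=23): x=6.0000 theta=0.0000
After 2 (thin lens f=25): x=6.0000 theta=-0.2400
After 3 (propagate distance d=19): x=1.4400 theta=-0.2400
After 4 (thin lens f=17): x=1.4400 theta=-138/425 (≈-0.3247)
z_focus = -x_out/theta_out = -(1.4400)/(-138/425) = 102/23 ≈ 4.4348
Rounded to 4 decimal places: z = 4.4348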